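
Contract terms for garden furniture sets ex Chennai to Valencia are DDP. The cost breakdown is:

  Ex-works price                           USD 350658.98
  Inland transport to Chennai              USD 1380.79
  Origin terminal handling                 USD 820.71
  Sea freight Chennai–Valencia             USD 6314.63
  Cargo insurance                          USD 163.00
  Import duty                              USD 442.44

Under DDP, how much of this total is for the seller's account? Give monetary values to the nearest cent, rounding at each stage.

DDP: the seller bears all costs including import duty.
Seller's account: goods 350658.98 + inland to port 1380.79 + origin terminal 820.71 + freight 6314.63 + insurance 163.00 + duty 442.44 = 359780.55
Buyer's account: 0.00

Seller's account: USD 359780.55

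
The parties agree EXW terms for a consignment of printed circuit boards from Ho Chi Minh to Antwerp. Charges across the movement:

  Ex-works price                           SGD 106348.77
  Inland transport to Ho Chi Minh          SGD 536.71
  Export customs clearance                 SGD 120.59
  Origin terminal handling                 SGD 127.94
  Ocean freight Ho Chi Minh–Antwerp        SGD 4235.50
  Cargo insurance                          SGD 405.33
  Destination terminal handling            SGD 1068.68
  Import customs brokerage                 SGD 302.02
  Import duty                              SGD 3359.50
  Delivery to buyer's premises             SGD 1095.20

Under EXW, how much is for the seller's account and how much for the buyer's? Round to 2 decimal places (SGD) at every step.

Seller: SGD 106348.77; buyer: SGD 11251.47

EXW: the seller makes goods available at their premises; the buyer bears all onward costs.
Seller's account: goods 106348.77 = 106348.77
Buyer's account: inland to port 536.71 + export clearance 120.59 + origin terminal 127.94 + freight 4235.50 + insurance 405.33 + destination terminal 1068.68 + brokerage 302.02 + duty 3359.50 + delivery 1095.20 = 11251.47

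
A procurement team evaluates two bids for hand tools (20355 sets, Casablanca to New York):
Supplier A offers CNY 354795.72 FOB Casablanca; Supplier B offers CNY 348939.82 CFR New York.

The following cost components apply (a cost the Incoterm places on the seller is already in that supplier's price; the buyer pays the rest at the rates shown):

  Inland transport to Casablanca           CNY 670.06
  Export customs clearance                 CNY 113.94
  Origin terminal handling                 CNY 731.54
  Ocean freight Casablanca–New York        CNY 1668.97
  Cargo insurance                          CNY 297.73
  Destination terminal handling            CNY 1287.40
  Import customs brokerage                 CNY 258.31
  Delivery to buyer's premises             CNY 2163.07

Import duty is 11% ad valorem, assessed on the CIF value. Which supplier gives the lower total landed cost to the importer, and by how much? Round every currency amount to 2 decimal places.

Supplier B is cheaper by CNY 8352.61

Supplier A (FOB):
CIF value = FOB price + freight + insurance = 354795.72 + 1668.97 + 297.73 = 356762.42
Import duty = 356762.42 × 11% = 39243.87
Buyer bears (A): 1668.97 + 297.73 + 1287.40 + 258.31 + 2163.07 = 5675.48
Landed cost (A) = invoice 354795.72 + 5675.48 + duty 39243.87 = 399715.07
Supplier B (CFR):
CIF value = CFR price + insurance = 348939.82 + 297.73 = 349237.55
Import duty = 349237.55 × 11% = 38416.13
Buyer bears (B): 297.73 + 1287.40 + 258.31 + 2163.07 = 4006.51
Landed cost (B) = invoice 348939.82 + 4006.51 + duty 38416.13 = 391362.46
Difference = |399715.07 − 391362.46| = 8352.61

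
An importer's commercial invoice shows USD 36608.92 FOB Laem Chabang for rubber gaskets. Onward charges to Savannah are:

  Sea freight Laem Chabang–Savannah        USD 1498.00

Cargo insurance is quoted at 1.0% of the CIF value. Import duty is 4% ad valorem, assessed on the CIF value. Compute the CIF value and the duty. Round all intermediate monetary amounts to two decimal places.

CIF value: USD 38491.84; import duty: USD 1539.67

Let C be the CIF value. C = FOB price + freight + 1.0% × C
C − 1.0% × C = 36608.92 + 1498.00
0.99 × C = 38106.92
C = 38106.92 / 0.99 = 38491.84
Insurance premium = 1.0% × 38491.84 = 384.92
Import duty = 38491.84 × 4% = 1539.67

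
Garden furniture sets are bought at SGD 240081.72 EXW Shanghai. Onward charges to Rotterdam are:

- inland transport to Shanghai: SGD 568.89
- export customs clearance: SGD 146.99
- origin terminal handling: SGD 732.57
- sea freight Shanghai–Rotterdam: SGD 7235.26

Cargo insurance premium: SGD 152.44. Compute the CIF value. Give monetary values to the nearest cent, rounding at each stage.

CIF value: SGD 248917.87

CIF = EXW price + pre-shipment costs + freight + insurance
CIF = 240081.72 + 568.89 + 146.99 + 732.57 + 7235.26 + 152.44 = 248917.87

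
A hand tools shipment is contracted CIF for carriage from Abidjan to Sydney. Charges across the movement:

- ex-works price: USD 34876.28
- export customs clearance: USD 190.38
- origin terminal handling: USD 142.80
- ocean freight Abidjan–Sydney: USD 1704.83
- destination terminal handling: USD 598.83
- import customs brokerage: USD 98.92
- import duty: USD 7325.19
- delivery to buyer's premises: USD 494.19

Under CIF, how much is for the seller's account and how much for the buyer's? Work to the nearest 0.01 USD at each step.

Seller: USD 36914.29; buyer: USD 8517.13

CIF: the seller pays costs through ocean freight and marine insurance to the destination port.
Seller's account: goods 34876.28 + export clearance 190.38 + origin terminal 142.80 + freight 1704.83 = 36914.29
Buyer's account: destination terminal 598.83 + brokerage 98.92 + duty 7325.19 + delivery 494.19 = 8517.13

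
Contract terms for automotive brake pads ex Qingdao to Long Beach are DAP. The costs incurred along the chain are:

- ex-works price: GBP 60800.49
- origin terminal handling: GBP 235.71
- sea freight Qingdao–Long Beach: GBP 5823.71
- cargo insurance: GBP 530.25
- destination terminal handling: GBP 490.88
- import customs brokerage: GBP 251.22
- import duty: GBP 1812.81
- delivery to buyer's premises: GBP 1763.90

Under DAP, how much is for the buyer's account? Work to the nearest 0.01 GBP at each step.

Buyer's account: GBP 2064.03

DAP: the seller bears all costs to the named destination except import duty and clearance.
Seller's account: goods 60800.49 + origin terminal 235.71 + freight 5823.71 + insurance 530.25 + destination terminal 490.88 + delivery 1763.90 = 69644.94
Buyer's account: brokerage 251.22 + duty 1812.81 = 2064.03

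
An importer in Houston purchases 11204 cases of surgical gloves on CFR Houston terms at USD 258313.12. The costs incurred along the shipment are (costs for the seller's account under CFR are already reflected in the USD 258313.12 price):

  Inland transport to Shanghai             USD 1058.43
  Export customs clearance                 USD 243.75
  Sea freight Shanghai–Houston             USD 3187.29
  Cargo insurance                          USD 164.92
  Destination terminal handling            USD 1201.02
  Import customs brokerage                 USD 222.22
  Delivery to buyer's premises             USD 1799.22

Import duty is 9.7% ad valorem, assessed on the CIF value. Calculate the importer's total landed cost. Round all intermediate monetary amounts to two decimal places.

Total landed cost: USD 286772.87

CFR: the seller pays costs through ocean freight to the destination port, but not insurance.
Already in the invoice (seller's account under CFR): inland to port, export clearance, freight — exclude.
CIF value = CFR price + insurance = 258313.12 + 164.92 = 258478.04
Import duty = 258478.04 × 9.7% = 25072.37
Buyer bears: insurance 164.92 + destination terminal 1201.02 + brokerage 222.22 + delivery 1799.22 + duty 25072.37 = 28459.75
Landed cost = invoice 258313.12 + 28459.75 = 286772.87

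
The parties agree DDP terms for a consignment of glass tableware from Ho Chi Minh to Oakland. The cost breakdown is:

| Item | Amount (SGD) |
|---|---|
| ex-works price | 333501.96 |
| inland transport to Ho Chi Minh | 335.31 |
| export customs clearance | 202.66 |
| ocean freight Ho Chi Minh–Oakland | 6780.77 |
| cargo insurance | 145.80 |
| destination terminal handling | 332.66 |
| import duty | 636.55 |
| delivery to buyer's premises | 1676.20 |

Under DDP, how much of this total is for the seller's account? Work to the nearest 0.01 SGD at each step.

DDP: the seller bears all costs including import duty.
Seller's account: goods 333501.96 + inland to port 335.31 + export clearance 202.66 + freight 6780.77 + insurance 145.80 + destination terminal 332.66 + duty 636.55 + delivery 1676.20 = 343611.91
Buyer's account: 0.00

Seller's account: SGD 343611.91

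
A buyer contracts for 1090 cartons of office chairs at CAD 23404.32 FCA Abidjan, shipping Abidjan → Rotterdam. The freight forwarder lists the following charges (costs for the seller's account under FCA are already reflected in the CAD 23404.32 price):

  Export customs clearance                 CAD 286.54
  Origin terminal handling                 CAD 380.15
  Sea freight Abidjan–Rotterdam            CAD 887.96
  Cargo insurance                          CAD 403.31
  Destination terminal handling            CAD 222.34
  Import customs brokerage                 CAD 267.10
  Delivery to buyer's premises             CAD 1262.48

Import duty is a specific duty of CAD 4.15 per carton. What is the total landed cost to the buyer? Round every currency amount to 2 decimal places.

FCA: the seller delivers export-cleared goods to the carrier; the buyer bears costs from that point.
Already in the invoice (seller's account under FCA): export clearance — exclude.
CIF value = FCA price + origin terminal + freight + insurance = 23404.32 + 380.15 + 887.96 + 403.31 = 25075.74
Import duty = 1090 × 4.15 = 4523.50
Buyer bears: origin terminal 380.15 + freight 887.96 + insurance 403.31 + destination terminal 222.34 + brokerage 267.10 + delivery 1262.48 + duty 4523.50 = 7946.84
Landed cost = invoice 23404.32 + 7946.84 = 31351.16

Total landed cost: CAD 31351.16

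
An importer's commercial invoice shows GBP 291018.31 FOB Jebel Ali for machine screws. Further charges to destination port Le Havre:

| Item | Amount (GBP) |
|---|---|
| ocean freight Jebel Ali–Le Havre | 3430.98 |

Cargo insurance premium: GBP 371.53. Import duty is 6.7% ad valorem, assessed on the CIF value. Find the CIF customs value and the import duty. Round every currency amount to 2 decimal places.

CIF value: GBP 294820.82; import duty: GBP 19752.99

CIF = FOB price + freight + insurance
CIF = 291018.31 + 3430.98 + 371.53 = 294820.82
Import duty = 294820.82 × 6.7% = 19752.99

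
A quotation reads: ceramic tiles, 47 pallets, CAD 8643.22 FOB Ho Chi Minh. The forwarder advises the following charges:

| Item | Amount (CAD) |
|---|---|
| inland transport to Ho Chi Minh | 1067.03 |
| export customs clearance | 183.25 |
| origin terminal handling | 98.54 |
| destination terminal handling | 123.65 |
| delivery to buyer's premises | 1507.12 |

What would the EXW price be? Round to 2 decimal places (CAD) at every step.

EXW price: CAD 7294.40

Not relevant to the conversion: destination terminal, delivery — on the buyer under both terms; not part of either seller's price.
From FOB to EXW, the seller no longer bears: inland to port, export clearance, origin terminal.
EXW price = 8643.22 − 1067.03 − 183.25 − 98.54 = 7294.40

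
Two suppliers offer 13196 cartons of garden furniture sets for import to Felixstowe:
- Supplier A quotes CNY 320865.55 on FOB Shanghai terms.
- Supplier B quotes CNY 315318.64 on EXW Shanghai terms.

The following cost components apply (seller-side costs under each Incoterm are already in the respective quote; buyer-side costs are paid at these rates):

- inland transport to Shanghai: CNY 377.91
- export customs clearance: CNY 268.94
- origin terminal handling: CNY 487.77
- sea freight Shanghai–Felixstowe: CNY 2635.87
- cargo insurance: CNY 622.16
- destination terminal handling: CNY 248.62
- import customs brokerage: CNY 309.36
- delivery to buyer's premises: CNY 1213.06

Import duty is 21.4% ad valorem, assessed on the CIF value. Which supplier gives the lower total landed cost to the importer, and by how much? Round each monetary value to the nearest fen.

Supplier A (FOB):
CIF value = FOB price + freight + insurance = 320865.55 + 2635.87 + 622.16 = 324123.58
Import duty = 324123.58 × 21.4% = 69362.45
Buyer bears (A): 2635.87 + 622.16 + 248.62 + 309.36 + 1213.06 = 5029.07
Landed cost (A) = invoice 320865.55 + 5029.07 + duty 69362.45 = 395257.07
Supplier B (EXW):
CIF value = EXW price + inland to port + export clearance + origin terminal + freight + insurance = 315318.64 + 377.91 + 268.94 + 487.77 + 2635.87 + 622.16 = 319711.29
Import duty = 319711.29 × 21.4% = 68418.22
Buyer bears (B): 377.91 + 268.94 + 487.77 + 2635.87 + 622.16 + 248.62 + 309.36 + 1213.06 = 6163.69
Landed cost (B) = invoice 315318.64 + 6163.69 + duty 68418.22 = 389900.55
Difference = |395257.07 − 389900.55| = 5356.52

Supplier B is cheaper by CNY 5356.52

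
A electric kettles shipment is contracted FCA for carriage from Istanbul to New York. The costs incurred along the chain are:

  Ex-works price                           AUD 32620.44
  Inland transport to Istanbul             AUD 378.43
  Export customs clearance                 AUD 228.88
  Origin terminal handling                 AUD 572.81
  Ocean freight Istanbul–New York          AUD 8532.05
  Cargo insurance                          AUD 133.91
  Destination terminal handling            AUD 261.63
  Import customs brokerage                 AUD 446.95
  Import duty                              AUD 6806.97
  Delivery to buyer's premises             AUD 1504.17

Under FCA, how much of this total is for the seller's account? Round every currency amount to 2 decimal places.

Seller's account: AUD 33227.75

FCA: the seller delivers export-cleared goods to the carrier; the buyer bears costs from that point.
Seller's account: goods 32620.44 + inland to port 378.43 + export clearance 228.88 = 33227.75
Buyer's account: origin terminal 572.81 + freight 8532.05 + insurance 133.91 + destination terminal 261.63 + brokerage 446.95 + duty 6806.97 + delivery 1504.17 = 18258.49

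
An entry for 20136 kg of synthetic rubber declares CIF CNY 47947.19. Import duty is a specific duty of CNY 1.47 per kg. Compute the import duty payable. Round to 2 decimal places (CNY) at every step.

Import duty: CNY 29599.92

Import duty = 20136 × 1.47 = 29599.92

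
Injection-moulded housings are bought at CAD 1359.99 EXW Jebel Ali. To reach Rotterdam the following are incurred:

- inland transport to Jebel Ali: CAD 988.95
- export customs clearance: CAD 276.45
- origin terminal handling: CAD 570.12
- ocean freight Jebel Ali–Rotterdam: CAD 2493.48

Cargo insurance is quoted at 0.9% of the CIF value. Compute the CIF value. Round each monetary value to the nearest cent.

CIF value: CAD 5740.66

Let C be the CIF value. C = EXW price + pre-shipment costs + freight + 0.9% × C
C − 0.9% × C = 1359.99 + 988.95 + 276.45 + 570.12 + 2493.48
0.991 × C = 5688.99
C = 5688.99 / 0.991 = 5740.66
Insurance premium = 0.9% × 5740.66 = 51.67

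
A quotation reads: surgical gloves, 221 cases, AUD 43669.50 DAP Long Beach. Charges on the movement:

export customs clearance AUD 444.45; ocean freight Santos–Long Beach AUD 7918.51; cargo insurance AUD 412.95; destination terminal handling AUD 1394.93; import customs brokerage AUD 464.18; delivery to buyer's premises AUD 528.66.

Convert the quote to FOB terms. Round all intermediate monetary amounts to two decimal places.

FOB price: AUD 33414.45

Not relevant to the conversion: export clearance — on the seller under both DAP and FOB; already in the DAP price and stays in the FOB price. brokerage — on the buyer under both terms; not part of either seller's price.
From DAP to FOB, the seller no longer bears: freight, insurance, destination terminal, delivery.
FOB price = 43669.50 − 7918.51 − 412.95 − 1394.93 − 528.66 = 33414.45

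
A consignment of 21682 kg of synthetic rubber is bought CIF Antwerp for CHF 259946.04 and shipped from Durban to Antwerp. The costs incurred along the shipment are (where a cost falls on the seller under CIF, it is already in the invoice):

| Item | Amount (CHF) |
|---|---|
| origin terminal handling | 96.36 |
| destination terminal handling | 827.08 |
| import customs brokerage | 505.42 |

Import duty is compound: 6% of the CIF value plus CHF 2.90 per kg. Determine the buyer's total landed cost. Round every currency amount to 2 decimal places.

CIF: the seller pays costs through ocean freight and marine insurance to the destination port.
Already in the invoice (seller's account under CIF): origin terminal — exclude.
The CIF price already equals the CIF value: 259946.04
Ad valorem component: 259946.04 × 6% = 15596.76
Specific component: 21682 × 2.90 = 62877.80
Import duty = 15596.76 + 62877.80 = 78474.56
Buyer bears: destination terminal 827.08 + brokerage 505.42 + duty 78474.56 = 79807.06
Landed cost = invoice 259946.04 + 79807.06 = 339753.10

Total landed cost: CHF 339753.10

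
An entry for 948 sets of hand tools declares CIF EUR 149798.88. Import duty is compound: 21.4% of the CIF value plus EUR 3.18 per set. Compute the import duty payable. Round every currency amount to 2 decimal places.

Import duty: EUR 35071.60

Ad valorem component: 149798.88 × 21.4% = 32056.96
Specific component: 948 × 3.18 = 3014.64
Import duty = 32056.96 + 3014.64 = 35071.60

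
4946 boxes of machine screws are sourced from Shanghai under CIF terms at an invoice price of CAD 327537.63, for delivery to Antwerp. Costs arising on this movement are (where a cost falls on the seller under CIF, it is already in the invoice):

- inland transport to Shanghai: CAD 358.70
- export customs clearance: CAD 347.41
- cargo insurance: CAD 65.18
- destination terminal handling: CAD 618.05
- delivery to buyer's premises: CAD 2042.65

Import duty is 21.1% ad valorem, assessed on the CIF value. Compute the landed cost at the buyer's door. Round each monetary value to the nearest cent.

CIF: the seller pays costs through ocean freight and marine insurance to the destination port.
Already in the invoice (seller's account under CIF): inland to port, export clearance, insurance — exclude.
The CIF price already equals the CIF value: 327537.63
Import duty = 327537.63 × 21.1% = 69110.44
Buyer bears: destination terminal 618.05 + delivery 2042.65 + duty 69110.44 = 71771.14
Landed cost = invoice 327537.63 + 71771.14 = 399308.77

Total landed cost: CAD 399308.77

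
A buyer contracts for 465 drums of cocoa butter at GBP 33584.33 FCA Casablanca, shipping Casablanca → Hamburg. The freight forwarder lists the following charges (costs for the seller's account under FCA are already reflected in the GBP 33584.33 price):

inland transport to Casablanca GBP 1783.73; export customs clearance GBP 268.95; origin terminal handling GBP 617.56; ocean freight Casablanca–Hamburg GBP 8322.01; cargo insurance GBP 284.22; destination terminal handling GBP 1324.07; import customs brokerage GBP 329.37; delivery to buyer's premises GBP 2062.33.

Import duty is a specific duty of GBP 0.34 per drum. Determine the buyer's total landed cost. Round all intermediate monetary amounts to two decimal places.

FCA: the seller delivers export-cleared goods to the carrier; the buyer bears costs from that point.
Already in the invoice (seller's account under FCA): inland to port, export clearance — exclude.
CIF value = FCA price + origin terminal + freight + insurance = 33584.33 + 617.56 + 8322.01 + 284.22 = 42808.12
Import duty = 465 × 0.34 = 158.10
Buyer bears: origin terminal 617.56 + freight 8322.01 + insurance 284.22 + destination terminal 1324.07 + brokerage 329.37 + delivery 2062.33 + duty 158.10 = 13097.66
Landed cost = invoice 33584.33 + 13097.66 = 46681.99

Total landed cost: GBP 46681.99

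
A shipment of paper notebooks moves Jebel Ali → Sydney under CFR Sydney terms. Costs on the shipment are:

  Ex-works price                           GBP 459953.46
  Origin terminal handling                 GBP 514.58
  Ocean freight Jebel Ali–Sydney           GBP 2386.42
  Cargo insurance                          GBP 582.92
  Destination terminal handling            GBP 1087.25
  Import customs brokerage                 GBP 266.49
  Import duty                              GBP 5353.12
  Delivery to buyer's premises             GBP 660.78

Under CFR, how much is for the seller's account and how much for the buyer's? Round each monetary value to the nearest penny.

CFR: the seller pays costs through ocean freight to the destination port, but not insurance.
Seller's account: goods 459953.46 + origin terminal 514.58 + freight 2386.42 = 462854.46
Buyer's account: insurance 582.92 + destination terminal 1087.25 + brokerage 266.49 + duty 5353.12 + delivery 660.78 = 7950.56

Seller: GBP 462854.46; buyer: GBP 7950.56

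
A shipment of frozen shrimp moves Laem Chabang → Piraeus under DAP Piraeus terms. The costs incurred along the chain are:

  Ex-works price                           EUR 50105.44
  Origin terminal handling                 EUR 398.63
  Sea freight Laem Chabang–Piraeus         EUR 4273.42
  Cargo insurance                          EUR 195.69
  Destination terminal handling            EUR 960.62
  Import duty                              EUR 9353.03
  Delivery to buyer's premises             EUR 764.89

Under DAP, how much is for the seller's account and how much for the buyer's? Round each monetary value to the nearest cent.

DAP: the seller bears all costs to the named destination except import duty and clearance.
Seller's account: goods 50105.44 + origin terminal 398.63 + freight 4273.42 + insurance 195.69 + destination terminal 960.62 + delivery 764.89 = 56698.69
Buyer's account: duty 9353.03 = 9353.03

Seller: EUR 56698.69; buyer: EUR 9353.03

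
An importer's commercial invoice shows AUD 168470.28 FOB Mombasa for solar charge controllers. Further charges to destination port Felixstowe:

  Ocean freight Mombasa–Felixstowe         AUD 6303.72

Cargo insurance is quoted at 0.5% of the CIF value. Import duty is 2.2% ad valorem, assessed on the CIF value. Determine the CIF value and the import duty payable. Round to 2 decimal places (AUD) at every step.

Let C be the CIF value. C = FOB price + freight + 0.5% × C
C − 0.5% × C = 168470.28 + 6303.72
0.995 × C = 174774.00
C = 174774.00 / 0.995 = 175652.26
Insurance premium = 0.5% × 175652.26 = 878.26
Import duty = 175652.26 × 2.2% = 3864.35

CIF value: AUD 175652.26; import duty: AUD 3864.35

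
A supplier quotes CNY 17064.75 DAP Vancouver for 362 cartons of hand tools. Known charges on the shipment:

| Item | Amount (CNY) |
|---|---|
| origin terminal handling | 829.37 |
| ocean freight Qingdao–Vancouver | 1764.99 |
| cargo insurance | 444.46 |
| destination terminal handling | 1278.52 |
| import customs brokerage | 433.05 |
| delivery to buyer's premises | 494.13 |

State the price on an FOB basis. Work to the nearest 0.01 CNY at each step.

Not relevant to the conversion: origin terminal — on the seller under both DAP and FOB; already in the DAP price and stays in the FOB price. brokerage — on the buyer under both terms; not part of either seller's price.
From DAP to FOB, the seller no longer bears: freight, insurance, destination terminal, delivery.
FOB price = 17064.75 − 1764.99 − 444.46 − 1278.52 − 494.13 = 13082.65

FOB price: CNY 13082.65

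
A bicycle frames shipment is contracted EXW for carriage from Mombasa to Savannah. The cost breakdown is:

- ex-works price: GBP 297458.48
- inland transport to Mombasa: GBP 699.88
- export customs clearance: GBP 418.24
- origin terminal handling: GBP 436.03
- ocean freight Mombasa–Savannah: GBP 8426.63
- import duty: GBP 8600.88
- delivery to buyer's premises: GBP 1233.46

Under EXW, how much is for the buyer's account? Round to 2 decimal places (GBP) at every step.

EXW: the seller makes goods available at their premises; the buyer bears all onward costs.
Seller's account: goods 297458.48 = 297458.48
Buyer's account: inland to port 699.88 + export clearance 418.24 + origin terminal 436.03 + freight 8426.63 + duty 8600.88 + delivery 1233.46 = 19815.12

Buyer's account: GBP 19815.12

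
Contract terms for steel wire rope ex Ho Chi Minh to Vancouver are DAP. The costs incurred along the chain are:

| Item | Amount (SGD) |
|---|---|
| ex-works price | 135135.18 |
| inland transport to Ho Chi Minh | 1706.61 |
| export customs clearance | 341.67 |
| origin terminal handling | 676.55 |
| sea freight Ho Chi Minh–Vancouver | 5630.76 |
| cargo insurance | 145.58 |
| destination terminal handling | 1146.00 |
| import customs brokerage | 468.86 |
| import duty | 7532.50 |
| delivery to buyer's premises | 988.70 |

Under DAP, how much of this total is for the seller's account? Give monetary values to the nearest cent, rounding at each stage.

DAP: the seller bears all costs to the named destination except import duty and clearance.
Seller's account: goods 135135.18 + inland to port 1706.61 + export clearance 341.67 + origin terminal 676.55 + freight 5630.76 + insurance 145.58 + destination terminal 1146.00 + delivery 988.70 = 145771.05
Buyer's account: brokerage 468.86 + duty 7532.50 = 8001.36

Seller's account: SGD 145771.05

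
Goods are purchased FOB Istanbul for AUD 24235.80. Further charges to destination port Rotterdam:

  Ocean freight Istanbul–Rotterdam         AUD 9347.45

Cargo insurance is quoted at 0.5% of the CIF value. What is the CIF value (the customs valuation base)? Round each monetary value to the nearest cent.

Let C be the CIF value. C = FOB price + freight + 0.5% × C
C − 0.5% × C = 24235.80 + 9347.45
0.995 × C = 33583.25
C = 33583.25 / 0.995 = 33752.01
Insurance premium = 0.5% × 33752.01 = 168.76

CIF value: AUD 33752.01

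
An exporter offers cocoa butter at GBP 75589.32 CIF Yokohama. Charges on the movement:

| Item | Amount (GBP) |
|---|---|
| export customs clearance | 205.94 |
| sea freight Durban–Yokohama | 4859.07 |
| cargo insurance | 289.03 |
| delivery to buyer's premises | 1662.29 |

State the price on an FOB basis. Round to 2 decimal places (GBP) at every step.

Not relevant to the conversion: export clearance — on the seller under both CIF and FOB; already in the CIF price and stays in the FOB price. delivery — on the buyer under both terms; not part of either seller's price.
From CIF to FOB, the seller no longer bears: freight, insurance.
FOB price = 75589.32 − 4859.07 − 289.03 = 70441.22

FOB price: GBP 70441.22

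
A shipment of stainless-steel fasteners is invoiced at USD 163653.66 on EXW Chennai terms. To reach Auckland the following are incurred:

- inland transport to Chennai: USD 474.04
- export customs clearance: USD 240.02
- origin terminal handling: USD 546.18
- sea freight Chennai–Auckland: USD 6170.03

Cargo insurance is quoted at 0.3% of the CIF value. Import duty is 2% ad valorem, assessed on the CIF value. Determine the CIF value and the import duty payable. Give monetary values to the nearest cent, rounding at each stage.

Let C be the CIF value. C = EXW price + pre-shipment costs + freight + 0.3% × C
C − 0.3% × C = 163653.66 + 474.04 + 240.02 + 546.18 + 6170.03
0.997 × C = 171083.93
C = 171083.93 / 0.997 = 171598.73
Insurance premium = 0.3% × 171598.73 = 514.80
Import duty = 171598.73 × 2% = 3431.97

CIF value: USD 171598.73; import duty: USD 3431.97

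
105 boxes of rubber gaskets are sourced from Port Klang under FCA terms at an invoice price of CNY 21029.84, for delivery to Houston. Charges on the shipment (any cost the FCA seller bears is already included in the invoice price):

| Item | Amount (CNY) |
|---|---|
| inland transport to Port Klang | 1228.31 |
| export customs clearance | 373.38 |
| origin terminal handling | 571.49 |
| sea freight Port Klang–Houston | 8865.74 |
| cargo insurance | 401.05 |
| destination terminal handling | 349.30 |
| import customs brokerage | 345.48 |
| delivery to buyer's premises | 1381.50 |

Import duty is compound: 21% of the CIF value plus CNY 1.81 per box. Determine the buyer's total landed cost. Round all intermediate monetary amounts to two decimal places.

Total landed cost: CNY 39616.76

FCA: the seller delivers export-cleared goods to the carrier; the buyer bears costs from that point.
Already in the invoice (seller's account under FCA): inland to port, export clearance — exclude.
CIF value = FCA price + origin terminal + freight + insurance = 21029.84 + 571.49 + 8865.74 + 401.05 = 30868.12
Ad valorem component: 30868.12 × 21% = 6482.31
Specific component: 105 × 1.81 = 190.05
Import duty = 6482.31 + 190.05 = 6672.36
Buyer bears: origin terminal 571.49 + freight 8865.74 + insurance 401.05 + destination terminal 349.30 + brokerage 345.48 + delivery 1381.50 + duty 6672.36 = 18586.92
Landed cost = invoice 21029.84 + 18586.92 = 39616.76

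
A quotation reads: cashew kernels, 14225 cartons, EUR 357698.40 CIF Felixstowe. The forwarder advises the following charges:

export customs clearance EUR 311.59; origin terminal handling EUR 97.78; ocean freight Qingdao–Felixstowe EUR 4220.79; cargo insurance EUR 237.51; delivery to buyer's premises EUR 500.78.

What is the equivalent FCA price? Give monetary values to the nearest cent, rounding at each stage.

FCA price: EUR 353142.32

Not relevant to the conversion: export clearance — on the seller under both CIF and FCA; already in the CIF price and stays in the FCA price. delivery — on the buyer under both terms; not part of either seller's price.
From CIF to FCA, the seller no longer bears: origin terminal, freight, insurance.
FCA price = 357698.40 − 97.78 − 4220.79 − 237.51 = 353142.32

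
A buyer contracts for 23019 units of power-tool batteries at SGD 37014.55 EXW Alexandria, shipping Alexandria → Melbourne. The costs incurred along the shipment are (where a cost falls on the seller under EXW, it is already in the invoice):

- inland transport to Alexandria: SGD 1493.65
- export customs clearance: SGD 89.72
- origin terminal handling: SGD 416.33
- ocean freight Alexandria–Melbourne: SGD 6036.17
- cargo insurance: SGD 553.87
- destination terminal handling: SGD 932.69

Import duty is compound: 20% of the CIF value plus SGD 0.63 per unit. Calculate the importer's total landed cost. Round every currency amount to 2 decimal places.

EXW: the seller makes goods available at their premises; the buyer bears all onward costs.
CIF value = EXW price + inland to port + export clearance + origin terminal + freight + insurance = 37014.55 + 1493.65 + 89.72 + 416.33 + 6036.17 + 553.87 = 45604.29
Ad valorem component: 45604.29 × 20% = 9120.86
Specific component: 23019 × 0.63 = 14501.97
Import duty = 9120.86 + 14501.97 = 23622.83
Buyer bears: inland to port 1493.65 + export clearance 89.72 + origin terminal 416.33 + freight 6036.17 + insurance 553.87 + destination terminal 932.69 + duty 23622.83 = 33145.26
Landed cost = invoice 37014.55 + 33145.26 = 70159.81

Total landed cost: SGD 70159.81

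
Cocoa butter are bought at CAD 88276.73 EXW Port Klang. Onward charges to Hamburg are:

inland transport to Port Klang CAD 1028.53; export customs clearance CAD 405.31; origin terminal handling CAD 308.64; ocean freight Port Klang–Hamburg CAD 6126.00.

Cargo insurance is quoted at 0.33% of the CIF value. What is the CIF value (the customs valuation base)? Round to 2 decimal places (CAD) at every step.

CIF value: CAD 96463.54

Let C be the CIF value. C = EXW price + pre-shipment costs + freight + 0.33% × C
C − 0.33% × C = 88276.73 + 1028.53 + 405.31 + 308.64 + 6126.00
0.9967 × C = 96145.21
C = 96145.21 / 0.9967 = 96463.54
Insurance premium = 0.33% × 96463.54 = 318.33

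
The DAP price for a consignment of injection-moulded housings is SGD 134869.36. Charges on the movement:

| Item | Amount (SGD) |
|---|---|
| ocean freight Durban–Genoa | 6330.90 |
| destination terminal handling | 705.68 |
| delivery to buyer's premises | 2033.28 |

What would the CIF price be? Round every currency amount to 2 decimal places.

Not relevant to the conversion: freight — on the seller under both DAP and CIF; already in the DAP price and stays in the CIF price.
From DAP to CIF, the seller no longer bears: destination terminal, delivery.
CIF price = 134869.36 − 705.68 − 2033.28 = 132130.40

CIF price: SGD 132130.40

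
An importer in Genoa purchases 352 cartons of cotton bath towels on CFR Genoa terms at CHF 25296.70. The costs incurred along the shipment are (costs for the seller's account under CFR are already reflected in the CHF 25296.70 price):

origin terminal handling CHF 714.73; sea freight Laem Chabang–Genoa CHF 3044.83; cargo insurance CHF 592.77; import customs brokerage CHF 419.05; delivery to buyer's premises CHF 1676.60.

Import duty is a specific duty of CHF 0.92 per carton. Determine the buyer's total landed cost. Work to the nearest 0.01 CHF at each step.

CFR: the seller pays costs through ocean freight to the destination port, but not insurance.
Already in the invoice (seller's account under CFR): origin terminal, freight — exclude.
CIF value = CFR price + insurance = 25296.70 + 592.77 = 25889.47
Import duty = 352 × 0.92 = 323.84
Buyer bears: insurance 592.77 + brokerage 419.05 + delivery 1676.60 + duty 323.84 = 3012.26
Landed cost = invoice 25296.70 + 3012.26 = 28308.96

Total landed cost: CHF 28308.96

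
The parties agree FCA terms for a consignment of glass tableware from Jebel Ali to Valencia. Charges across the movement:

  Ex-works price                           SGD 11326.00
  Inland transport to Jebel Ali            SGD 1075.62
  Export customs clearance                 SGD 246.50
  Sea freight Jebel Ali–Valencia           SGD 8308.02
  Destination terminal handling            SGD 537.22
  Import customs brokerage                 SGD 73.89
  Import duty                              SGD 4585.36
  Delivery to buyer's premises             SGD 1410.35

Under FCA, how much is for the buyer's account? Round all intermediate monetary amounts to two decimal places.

FCA: the seller delivers export-cleared goods to the carrier; the buyer bears costs from that point.
Seller's account: goods 11326.00 + inland to port 1075.62 + export clearance 246.50 = 12648.12
Buyer's account: freight 8308.02 + destination terminal 537.22 + brokerage 73.89 + duty 4585.36 + delivery 1410.35 = 14914.84

Buyer's account: SGD 14914.84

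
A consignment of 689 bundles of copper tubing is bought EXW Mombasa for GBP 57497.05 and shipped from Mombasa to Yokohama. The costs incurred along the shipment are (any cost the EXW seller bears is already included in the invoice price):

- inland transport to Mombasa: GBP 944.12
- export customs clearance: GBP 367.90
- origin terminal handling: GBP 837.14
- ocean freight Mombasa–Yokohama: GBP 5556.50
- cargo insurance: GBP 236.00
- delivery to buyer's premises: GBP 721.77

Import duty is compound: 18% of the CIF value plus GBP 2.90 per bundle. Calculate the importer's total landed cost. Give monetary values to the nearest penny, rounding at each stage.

Total landed cost: GBP 79937.55

EXW: the seller makes goods available at their premises; the buyer bears all onward costs.
CIF value = EXW price + inland to port + export clearance + origin terminal + freight + insurance = 57497.05 + 944.12 + 367.90 + 837.14 + 5556.50 + 236.00 = 65438.71
Ad valorem component: 65438.71 × 18% = 11778.97
Specific component: 689 × 2.90 = 1998.10
Import duty = 11778.97 + 1998.10 = 13777.07
Buyer bears: inland to port 944.12 + export clearance 367.90 + origin terminal 837.14 + freight 5556.50 + insurance 236.00 + delivery 721.77 + duty 13777.07 = 22440.50
Landed cost = invoice 57497.05 + 22440.50 = 79937.55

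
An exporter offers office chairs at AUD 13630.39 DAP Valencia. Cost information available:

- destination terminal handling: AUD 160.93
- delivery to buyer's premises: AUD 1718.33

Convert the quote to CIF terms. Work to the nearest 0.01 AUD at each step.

From DAP to CIF, the seller no longer bears: destination terminal, delivery.
CIF price = 13630.39 − 160.93 − 1718.33 = 11751.13

CIF price: AUD 11751.13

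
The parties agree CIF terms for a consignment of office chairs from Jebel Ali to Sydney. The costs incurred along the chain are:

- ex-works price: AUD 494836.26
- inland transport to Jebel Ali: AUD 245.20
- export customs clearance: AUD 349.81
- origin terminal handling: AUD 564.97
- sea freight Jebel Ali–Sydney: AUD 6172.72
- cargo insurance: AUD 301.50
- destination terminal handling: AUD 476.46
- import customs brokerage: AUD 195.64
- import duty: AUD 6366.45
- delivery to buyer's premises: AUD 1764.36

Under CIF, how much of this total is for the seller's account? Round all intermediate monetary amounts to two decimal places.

Seller's account: AUD 502470.46

CIF: the seller pays costs through ocean freight and marine insurance to the destination port.
Seller's account: goods 494836.26 + inland to port 245.20 + export clearance 349.81 + origin terminal 564.97 + freight 6172.72 + insurance 301.50 = 502470.46
Buyer's account: destination terminal 476.46 + brokerage 195.64 + duty 6366.45 + delivery 1764.36 = 8802.91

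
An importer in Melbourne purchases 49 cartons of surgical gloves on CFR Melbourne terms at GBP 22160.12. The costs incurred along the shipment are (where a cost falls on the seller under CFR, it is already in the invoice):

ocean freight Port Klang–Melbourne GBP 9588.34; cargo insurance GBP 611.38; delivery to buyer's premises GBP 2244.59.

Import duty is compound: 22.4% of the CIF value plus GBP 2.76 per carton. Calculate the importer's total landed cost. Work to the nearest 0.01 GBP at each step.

Total landed cost: GBP 30252.15

CFR: the seller pays costs through ocean freight to the destination port, but not insurance.
Already in the invoice (seller's account under CFR): freight — exclude.
CIF value = CFR price + insurance = 22160.12 + 611.38 = 22771.50
Ad valorem component: 22771.50 × 22.4% = 5100.82
Specific component: 49 × 2.76 = 135.24
Import duty = 5100.82 + 135.24 = 5236.06
Buyer bears: insurance 611.38 + delivery 2244.59 + duty 5236.06 = 8092.03
Landed cost = invoice 22160.12 + 8092.03 = 30252.15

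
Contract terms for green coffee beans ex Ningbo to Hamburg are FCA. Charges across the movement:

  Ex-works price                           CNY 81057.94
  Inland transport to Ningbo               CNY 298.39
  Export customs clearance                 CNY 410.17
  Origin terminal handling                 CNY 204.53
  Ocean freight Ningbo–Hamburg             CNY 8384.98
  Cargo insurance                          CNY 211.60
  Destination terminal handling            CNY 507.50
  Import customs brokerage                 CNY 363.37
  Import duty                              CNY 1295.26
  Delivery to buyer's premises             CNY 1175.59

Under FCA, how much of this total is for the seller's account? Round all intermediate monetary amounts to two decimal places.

Seller's account: CNY 81766.50

FCA: the seller delivers export-cleared goods to the carrier; the buyer bears costs from that point.
Seller's account: goods 81057.94 + inland to port 298.39 + export clearance 410.17 = 81766.50
Buyer's account: origin terminal 204.53 + freight 8384.98 + insurance 211.60 + destination terminal 507.50 + brokerage 363.37 + duty 1295.26 + delivery 1175.59 = 12142.83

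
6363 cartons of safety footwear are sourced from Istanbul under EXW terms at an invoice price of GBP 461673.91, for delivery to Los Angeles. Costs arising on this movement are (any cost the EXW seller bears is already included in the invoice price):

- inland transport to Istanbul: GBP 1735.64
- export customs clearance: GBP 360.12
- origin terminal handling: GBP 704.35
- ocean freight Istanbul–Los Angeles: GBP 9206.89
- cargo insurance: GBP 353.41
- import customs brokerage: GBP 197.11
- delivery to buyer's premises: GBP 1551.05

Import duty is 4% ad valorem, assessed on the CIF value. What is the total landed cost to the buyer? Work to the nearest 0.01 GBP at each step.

Total landed cost: GBP 494743.85

EXW: the seller makes goods available at their premises; the buyer bears all onward costs.
CIF value = EXW price + inland to port + export clearance + origin terminal + freight + insurance = 461673.91 + 1735.64 + 360.12 + 704.35 + 9206.89 + 353.41 = 474034.32
Import duty = 474034.32 × 4% = 18961.37
Buyer bears: inland to port 1735.64 + export clearance 360.12 + origin terminal 704.35 + freight 9206.89 + insurance 353.41 + brokerage 197.11 + delivery 1551.05 + duty 18961.37 = 33069.94
Landed cost = invoice 461673.91 + 33069.94 = 494743.85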